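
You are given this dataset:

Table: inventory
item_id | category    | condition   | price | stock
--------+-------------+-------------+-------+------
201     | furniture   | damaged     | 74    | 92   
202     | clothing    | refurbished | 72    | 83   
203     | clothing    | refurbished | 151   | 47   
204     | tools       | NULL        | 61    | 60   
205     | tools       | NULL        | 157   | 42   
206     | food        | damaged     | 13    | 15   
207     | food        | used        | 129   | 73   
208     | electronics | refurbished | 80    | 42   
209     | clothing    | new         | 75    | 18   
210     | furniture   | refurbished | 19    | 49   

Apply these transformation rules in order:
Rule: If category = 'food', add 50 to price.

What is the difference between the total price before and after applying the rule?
100

Step 1: Original sum of price = 831
Step 2: 2 records have category = 'food'
Step 3: Each affected record changes by 50
Step 4: Total change = 2 × 50 = 100
Step 5: New sum = 831 + 100 = 931
Step 6: Difference = |931 - 831| = 100
        (Sum increased by 100)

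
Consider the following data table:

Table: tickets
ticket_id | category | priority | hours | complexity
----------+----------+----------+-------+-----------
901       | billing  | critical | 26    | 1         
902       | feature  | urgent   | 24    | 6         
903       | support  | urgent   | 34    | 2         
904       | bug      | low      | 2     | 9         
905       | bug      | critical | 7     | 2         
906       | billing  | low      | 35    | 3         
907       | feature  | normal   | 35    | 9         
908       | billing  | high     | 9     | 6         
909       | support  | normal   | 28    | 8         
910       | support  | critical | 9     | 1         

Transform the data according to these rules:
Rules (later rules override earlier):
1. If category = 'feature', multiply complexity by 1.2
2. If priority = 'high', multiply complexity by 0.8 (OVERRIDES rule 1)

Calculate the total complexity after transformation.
48.8

Step 1: Rule 2 takes priority for records with priority = 'high'
  - 1 records: 6 × 0.8 = 4.8
Step 2: Rule 1 applies to remaining records with category = 'feature'
  - 2 records: 15 × 1.2 = 18.0
Step 3: Other records unchanged: 26
Step 4: Final sum = 4.8 + 18.0 + 26 = 48.8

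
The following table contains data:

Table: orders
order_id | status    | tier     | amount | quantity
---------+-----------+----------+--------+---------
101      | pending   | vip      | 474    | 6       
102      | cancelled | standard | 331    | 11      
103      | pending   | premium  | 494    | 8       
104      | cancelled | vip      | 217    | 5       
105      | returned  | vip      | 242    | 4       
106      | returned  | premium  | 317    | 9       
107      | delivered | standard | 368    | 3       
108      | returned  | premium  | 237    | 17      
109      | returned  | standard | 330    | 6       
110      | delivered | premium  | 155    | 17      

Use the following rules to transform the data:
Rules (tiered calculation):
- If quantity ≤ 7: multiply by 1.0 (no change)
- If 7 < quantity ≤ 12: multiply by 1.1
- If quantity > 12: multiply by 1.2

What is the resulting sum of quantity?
95.6

Step 1: Tier 1 (quantity ≤ 7): 5 records, sum = 24 × 1.0 = 24.0
Step 2: Tier 2 (7 < quantity ≤ 12): 3 records, sum = 28 × 1.1 = 30.8
Step 3: Tier 3 (quantity > 12): 2 records, sum = 34 × 1.2 = 40.8
Step 4: Final sum = 24.0 + 30.8 + 40.8 = 95.6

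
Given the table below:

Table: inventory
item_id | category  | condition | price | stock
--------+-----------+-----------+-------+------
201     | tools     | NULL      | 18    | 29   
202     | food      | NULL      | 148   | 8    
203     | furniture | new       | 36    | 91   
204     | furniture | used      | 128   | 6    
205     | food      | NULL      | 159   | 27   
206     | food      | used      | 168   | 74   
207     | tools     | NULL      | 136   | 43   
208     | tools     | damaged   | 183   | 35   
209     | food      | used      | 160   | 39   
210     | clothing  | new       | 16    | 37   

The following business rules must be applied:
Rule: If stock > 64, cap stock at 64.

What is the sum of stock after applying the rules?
352

Step 1: 2 records have stock > 64
Step 2: These records originally summed to 165
Step 3: After capping: 2 × 64 = 128
Step 4: Unaffected records sum: 224
Step 5: Final sum = 128 + 224 = 352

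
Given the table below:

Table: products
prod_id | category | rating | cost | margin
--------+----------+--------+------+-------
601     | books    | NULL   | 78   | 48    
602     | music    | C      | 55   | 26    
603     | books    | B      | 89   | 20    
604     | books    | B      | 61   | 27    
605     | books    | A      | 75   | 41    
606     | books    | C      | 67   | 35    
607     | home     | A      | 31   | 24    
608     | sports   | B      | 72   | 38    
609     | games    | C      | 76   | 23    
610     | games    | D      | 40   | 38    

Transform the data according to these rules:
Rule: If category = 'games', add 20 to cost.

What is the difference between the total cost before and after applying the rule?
40

Step 1: Original sum of cost = 644
Step 2: 2 records have category = 'games'
Step 3: Each affected record changes by 20
Step 4: Total change = 2 × 20 = 40
Step 5: New sum = 644 + 40 = 684
Step 6: Difference = |684 - 644| = 40
        (Sum increased by 40)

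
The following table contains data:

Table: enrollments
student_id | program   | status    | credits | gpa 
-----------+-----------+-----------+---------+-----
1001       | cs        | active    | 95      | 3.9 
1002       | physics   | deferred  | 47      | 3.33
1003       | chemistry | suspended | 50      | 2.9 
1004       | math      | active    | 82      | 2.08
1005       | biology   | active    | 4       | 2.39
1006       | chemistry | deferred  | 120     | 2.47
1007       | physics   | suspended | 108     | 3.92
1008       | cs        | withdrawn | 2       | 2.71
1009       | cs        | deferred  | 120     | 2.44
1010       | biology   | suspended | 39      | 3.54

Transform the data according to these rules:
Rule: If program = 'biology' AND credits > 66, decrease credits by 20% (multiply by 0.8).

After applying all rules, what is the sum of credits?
667

Step 1: Find records where program = 'biology' AND credits > 66
Step 2: 0 records match, summing to 0
Step 3: After multiplier: 0 × 0.8 = 0.0
Step 4: Unaffected records sum: 667
Step 5: Final sum = 0.0 + 667 = 667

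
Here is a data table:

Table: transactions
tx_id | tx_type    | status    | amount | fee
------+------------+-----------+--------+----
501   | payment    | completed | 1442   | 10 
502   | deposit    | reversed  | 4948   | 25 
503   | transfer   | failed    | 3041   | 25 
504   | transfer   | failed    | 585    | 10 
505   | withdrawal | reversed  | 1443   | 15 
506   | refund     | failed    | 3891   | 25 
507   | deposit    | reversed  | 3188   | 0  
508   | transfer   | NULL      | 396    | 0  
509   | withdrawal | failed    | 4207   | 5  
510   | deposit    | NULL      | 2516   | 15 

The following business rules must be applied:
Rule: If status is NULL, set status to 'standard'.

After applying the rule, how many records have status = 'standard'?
2

Step 1: Count records where status IS NULL
Step 2: Found 2 records with NULL status
Step 3: These records will have status set to 'standard'
Step 4: Records already having status = 'standard': 0
Step 5: Answer: 2 + 0 = 2 records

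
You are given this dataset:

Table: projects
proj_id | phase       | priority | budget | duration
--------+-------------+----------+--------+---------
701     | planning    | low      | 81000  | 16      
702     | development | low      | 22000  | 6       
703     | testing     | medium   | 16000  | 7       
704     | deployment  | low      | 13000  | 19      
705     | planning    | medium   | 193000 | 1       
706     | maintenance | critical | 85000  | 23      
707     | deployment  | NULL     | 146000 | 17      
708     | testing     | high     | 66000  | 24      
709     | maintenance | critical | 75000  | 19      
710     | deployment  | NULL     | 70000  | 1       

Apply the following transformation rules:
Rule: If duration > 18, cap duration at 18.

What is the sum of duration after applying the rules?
120

Step 1: 4 records have duration > 18
Step 2: These records originally summed to 85
Step 3: After capping: 4 × 18 = 72
Step 4: Unaffected records sum: 48
Step 5: Final sum = 72 + 48 = 120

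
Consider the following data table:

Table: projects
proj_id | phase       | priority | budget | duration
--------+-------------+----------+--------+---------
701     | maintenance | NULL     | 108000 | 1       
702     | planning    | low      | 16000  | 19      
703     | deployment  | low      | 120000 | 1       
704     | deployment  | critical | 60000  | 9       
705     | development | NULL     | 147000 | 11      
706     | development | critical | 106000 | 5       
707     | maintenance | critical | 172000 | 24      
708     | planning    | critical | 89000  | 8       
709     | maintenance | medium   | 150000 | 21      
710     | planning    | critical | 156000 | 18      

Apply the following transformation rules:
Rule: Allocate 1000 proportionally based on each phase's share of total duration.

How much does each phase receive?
deployment: 85.47, development: 136.75, maintenance: 393.16, planning: 384.62

Step 1: Calculate total duration = 117
Step 2: Calculate each phase's proportion:
  deployment: 10/117 = 8.55% → 85.47
  development: 16/117 = 13.68% → 136.75
  maintenance: 46/117 = 39.32% → 393.16
  planning: 45/117 = 38.46% → 384.62
Step 3: Verify: sum of allocations ≈ 1000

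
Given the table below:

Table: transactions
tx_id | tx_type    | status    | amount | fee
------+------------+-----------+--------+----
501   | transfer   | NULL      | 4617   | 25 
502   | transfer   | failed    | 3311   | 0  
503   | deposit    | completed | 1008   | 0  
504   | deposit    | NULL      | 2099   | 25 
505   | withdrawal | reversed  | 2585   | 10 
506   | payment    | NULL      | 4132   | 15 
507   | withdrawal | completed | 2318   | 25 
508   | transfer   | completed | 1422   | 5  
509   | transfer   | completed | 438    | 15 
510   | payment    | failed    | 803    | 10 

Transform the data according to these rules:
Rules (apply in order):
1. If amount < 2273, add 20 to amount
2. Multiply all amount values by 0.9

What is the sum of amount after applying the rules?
20549.7

Step 1: Apply Rule 1 - Add 20 to records with amount < 2273
  - 5 records affected: 5770 + (5 × 20) = 5870
  - Unaffected records: 16963
  - Sum after Rule 1: 22833
Step 2: Apply Rule 2 - Multiply all by 0.9
  - 22833 × 0.9 = 20549.7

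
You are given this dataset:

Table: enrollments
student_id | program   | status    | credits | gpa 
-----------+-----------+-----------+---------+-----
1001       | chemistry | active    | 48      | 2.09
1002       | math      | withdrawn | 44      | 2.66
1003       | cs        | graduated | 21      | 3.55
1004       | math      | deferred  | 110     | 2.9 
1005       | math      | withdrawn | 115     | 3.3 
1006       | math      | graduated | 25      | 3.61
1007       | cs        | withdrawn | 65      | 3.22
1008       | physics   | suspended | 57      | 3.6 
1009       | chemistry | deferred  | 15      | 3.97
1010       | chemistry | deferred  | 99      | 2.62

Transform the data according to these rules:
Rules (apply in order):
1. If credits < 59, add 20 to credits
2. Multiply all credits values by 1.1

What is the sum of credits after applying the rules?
790.9

Step 1: Apply Rule 1 - Add 20 to records with credits < 59
  - 6 records affected: 210 + (6 × 20) = 330
  - Unaffected records: 389
  - Sum after Rule 1: 719
Step 2: Apply Rule 2 - Multiply all by 1.1
  - 719 × 1.1 = 790.9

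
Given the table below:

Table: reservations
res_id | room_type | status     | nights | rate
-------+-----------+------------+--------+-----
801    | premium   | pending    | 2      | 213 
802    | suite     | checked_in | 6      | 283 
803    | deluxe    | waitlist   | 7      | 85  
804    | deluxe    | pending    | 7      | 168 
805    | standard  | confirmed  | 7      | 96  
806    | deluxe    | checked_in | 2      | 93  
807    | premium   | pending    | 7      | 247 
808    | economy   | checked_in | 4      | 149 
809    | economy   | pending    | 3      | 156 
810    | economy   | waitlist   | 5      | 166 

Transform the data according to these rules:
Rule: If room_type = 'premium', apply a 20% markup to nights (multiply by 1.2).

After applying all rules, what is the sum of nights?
51.8

Step 1: Records with room_type = 'premium' have total nights = 9
Step 2: Apply multiplier: 9 × 1.2 = 10.8
Step 3: Other records total: 41
Step 4: Final sum = 10.8 + 41 = 51.8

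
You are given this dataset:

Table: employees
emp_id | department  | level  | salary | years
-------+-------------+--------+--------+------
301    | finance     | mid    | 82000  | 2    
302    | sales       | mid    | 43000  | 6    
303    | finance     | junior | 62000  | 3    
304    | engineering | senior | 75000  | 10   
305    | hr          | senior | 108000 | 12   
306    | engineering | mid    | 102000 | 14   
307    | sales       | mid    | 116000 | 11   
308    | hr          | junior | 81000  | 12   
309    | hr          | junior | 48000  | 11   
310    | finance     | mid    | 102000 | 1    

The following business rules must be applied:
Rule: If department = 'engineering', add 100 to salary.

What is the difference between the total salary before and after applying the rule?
200

Step 1: Original sum of salary = 819000
Step 2: 2 records have department = 'engineering'
Step 3: Each affected record changes by 100
Step 4: Total change = 2 × 100 = 200
Step 5: New sum = 819000 + 200 = 819200
Step 6: Difference = |819200 - 819000| = 200
        (Sum increased by 200)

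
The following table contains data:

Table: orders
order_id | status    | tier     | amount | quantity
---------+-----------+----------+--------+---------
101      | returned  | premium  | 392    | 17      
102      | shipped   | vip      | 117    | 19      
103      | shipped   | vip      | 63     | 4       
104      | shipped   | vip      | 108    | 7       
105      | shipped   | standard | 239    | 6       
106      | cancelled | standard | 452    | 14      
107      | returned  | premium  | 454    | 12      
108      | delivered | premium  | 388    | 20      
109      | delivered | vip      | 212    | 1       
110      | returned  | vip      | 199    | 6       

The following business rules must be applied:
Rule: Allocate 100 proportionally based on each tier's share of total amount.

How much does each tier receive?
premium: 47.03, standard: 26.33, vip: 26.64

Step 1: Calculate total amount = 2624
Step 2: Calculate each tier's proportion:
  premium: 1234/2624 = 47.03% → 47.03
  standard: 691/2624 = 26.33% → 26.33
  vip: 699/2624 = 26.64% → 26.64
Step 3: Verify: sum of allocations ≈ 100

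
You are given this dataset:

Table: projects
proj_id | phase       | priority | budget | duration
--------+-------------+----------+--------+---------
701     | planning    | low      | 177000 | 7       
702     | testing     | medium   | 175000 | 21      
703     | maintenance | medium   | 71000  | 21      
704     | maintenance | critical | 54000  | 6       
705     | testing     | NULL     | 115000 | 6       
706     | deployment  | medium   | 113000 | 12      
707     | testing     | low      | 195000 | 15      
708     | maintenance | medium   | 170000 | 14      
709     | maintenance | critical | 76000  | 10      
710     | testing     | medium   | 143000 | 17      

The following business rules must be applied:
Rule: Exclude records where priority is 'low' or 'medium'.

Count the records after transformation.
3

Step 1: Count records to exclude
  - 2 (low) + 5 (medium) = 7 records
Step 2: Total records: 10
Step 3: Remaining = 10 - 7 = 3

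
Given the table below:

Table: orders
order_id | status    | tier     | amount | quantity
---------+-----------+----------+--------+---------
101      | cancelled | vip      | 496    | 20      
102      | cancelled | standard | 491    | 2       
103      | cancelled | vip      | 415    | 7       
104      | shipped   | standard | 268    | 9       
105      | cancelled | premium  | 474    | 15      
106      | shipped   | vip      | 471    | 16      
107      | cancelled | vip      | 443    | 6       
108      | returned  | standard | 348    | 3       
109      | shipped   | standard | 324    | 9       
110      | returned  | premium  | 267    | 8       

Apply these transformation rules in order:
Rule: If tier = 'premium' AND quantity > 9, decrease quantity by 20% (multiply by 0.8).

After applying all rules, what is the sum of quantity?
92.0

Step 1: Find records where tier = 'premium' AND quantity > 9
Step 2: 1 records match, summing to 15
Step 3: After multiplier: 15 × 0.8 = 12.0
Step 4: Unaffected records sum: 80
Step 5: Final sum = 12.0 + 80 = 92.0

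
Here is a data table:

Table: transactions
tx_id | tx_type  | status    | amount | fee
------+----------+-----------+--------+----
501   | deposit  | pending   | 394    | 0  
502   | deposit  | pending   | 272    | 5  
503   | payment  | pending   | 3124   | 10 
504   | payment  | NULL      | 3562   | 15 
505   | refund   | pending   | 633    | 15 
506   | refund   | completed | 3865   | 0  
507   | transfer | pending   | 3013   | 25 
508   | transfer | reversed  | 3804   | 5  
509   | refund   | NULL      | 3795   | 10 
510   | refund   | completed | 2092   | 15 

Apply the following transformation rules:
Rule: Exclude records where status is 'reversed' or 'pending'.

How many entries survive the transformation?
4

Step 1: Count records to exclude
  - 1 (reversed) + 5 (pending) = 6 records
Step 2: Total records: 10
Step 3: Remaining = 10 - 6 = 4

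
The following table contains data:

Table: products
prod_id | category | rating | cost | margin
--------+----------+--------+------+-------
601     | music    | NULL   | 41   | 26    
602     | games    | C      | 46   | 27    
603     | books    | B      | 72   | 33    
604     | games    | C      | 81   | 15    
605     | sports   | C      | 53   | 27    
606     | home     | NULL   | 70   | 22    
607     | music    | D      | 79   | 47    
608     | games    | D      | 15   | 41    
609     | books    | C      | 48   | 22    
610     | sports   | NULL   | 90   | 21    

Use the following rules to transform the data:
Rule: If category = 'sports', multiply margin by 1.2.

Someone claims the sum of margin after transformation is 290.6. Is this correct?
Yes, the result is correct.

Step 1: Calculate the correct sum after transformation
Step 2: Apply multiplier 1.2 to records where category = 'sports'
Step 3: Correct result = 290.6
Step 4: Claimed result = 290.6
Step 5: 290.6 = 290.6 ✓
Conclusion: The claimed result is correct.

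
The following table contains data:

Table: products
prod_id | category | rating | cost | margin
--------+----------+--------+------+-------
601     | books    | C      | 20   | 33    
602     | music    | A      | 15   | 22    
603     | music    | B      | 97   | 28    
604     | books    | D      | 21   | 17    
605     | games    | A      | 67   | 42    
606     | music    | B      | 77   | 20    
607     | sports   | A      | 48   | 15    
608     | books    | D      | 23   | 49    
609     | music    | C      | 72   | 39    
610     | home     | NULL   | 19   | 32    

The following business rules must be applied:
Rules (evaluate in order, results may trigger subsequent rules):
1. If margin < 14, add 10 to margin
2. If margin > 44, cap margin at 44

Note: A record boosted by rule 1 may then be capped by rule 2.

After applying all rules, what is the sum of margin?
292

Step 1: Apply rule 1 to records with margin < 14
  - 0 records get bonus of 10
  - Of these, 0 records then exceed 44 and get capped
Step 2: Apply rule 2 to records with margin > 44
  - 1 records (original) are capped
Step 3: Calculate final sum = 292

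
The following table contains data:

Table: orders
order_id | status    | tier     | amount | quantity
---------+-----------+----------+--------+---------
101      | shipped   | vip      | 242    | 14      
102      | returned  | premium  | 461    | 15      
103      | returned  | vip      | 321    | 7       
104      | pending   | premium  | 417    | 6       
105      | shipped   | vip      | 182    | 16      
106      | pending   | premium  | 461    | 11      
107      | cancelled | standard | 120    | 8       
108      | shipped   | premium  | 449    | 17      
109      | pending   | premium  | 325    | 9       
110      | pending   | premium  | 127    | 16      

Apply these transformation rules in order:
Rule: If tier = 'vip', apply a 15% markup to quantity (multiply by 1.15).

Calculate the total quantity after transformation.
124.55

Step 1: Records with tier = 'vip' have total quantity = 37
Step 2: Apply multiplier: 37 × 1.15 = 42.55
Step 3: Other records total: 82
Step 4: Final sum = 42.55 + 82 = 124.55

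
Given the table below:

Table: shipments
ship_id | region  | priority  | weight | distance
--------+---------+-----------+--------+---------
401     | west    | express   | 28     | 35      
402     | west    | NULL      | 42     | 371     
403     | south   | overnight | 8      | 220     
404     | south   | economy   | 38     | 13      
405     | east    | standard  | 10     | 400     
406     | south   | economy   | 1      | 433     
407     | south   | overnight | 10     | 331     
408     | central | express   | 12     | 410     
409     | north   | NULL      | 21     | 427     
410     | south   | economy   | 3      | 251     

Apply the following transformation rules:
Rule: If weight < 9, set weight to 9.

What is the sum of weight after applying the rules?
188

Step 1: 3 records have weight < 9
Step 2: These records originally summed to 12
Step 3: After setting to minimum: 3 × 9 = 27
Step 4: Unaffected records sum: 161
Step 5: Final sum = 27 + 161 = 188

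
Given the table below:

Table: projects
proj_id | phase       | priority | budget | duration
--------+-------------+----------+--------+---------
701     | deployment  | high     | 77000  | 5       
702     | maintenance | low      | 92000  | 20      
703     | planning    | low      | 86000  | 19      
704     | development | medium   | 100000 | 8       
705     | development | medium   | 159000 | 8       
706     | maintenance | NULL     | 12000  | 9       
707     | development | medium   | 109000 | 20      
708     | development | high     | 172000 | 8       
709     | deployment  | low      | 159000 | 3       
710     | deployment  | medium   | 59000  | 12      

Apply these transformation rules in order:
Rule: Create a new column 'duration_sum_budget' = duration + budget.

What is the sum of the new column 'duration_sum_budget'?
1025112

Step 1: For each record, compute duration + budget
Example calculations:
  5 + 77000 = 77005
  20 + 92000 = 92020
  19 + 86000 = 86019
  ...
Step 2: Sum all derived values
Step 3: Total = 1025112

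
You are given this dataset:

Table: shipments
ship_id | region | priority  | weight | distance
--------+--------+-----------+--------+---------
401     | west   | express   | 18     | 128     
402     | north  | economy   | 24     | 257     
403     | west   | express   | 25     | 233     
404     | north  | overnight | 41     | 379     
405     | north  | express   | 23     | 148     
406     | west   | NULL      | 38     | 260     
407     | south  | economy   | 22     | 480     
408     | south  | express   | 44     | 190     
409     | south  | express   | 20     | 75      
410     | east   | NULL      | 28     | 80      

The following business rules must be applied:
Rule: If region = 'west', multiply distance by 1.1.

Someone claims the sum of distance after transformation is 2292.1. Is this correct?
Yes, the result is correct.

Step 1: Calculate the correct sum after transformation
Step 2: Apply multiplier 1.1 to records where region = 'west'
Step 3: Correct result = 2292.1
Step 4: Claimed result = 2292.1
Step 5: 2292.1 = 2292.1 ✓
Conclusion: The claimed result is correct.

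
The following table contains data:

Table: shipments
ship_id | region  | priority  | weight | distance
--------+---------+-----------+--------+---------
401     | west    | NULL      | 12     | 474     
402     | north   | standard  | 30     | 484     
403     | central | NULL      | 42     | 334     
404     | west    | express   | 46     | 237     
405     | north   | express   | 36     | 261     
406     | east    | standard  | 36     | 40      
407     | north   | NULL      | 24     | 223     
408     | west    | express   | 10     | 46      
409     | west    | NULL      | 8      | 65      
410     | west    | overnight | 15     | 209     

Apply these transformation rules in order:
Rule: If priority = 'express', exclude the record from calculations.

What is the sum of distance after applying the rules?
1829

Step 1: Identify records where priority = 'express'
Step 2: The excluded records sum to 544
Step 3: Original total distance = 2373
Step 4: Remaining total = 2373 - 544 = 1829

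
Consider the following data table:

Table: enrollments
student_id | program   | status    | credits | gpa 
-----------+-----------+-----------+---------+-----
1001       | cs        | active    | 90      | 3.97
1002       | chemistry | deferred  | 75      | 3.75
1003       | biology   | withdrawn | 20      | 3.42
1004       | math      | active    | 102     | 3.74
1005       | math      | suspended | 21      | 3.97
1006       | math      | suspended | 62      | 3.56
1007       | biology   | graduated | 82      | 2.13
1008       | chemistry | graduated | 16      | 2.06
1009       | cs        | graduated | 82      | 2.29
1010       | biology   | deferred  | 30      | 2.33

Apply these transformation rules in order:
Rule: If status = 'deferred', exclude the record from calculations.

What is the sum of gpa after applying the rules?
25.14

Step 1: Identify records where status = 'deferred'
Step 2: The excluded records sum to 6.08
Step 3: Original total gpa = 31.22
Step 4: Remaining total = 31.22 - 6.08 = 25.14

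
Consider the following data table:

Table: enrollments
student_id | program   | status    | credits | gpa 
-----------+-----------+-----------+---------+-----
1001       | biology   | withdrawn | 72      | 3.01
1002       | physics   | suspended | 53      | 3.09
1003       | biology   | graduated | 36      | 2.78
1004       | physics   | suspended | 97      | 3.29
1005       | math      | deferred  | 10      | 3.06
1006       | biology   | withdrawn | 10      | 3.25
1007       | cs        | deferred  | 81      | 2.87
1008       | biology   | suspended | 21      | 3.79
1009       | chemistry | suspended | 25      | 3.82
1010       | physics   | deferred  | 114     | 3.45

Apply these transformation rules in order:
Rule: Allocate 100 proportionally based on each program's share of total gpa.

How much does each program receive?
biology: 39.59, chemistry: 11.79, cs: 8.86, math: 9.44, physics: 30.33

Step 1: Calculate total gpa = 32.41
Step 2: Calculate each program's proportion:
  biology: 12.83/32.41 = 39.59% → 39.59
  chemistry: 3.82/32.41 = 11.79% → 11.79
  cs: 2.87/32.41 = 8.86% → 8.86
  math: 3.06/32.41 = 9.44% → 9.44
  physics: 9.83/32.41 = 30.33% → 30.33
Step 3: Verify: sum of allocations ≈ 100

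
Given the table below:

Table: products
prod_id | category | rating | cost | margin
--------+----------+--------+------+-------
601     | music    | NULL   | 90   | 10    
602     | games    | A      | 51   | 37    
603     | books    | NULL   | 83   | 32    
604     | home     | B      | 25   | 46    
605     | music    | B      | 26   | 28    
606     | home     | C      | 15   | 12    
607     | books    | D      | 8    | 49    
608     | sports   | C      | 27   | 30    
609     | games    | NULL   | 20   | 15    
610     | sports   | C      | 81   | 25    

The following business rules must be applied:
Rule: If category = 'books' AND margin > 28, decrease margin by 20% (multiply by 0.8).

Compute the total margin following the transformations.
267.8

Step 1: Find records where category = 'books' AND margin > 28
Step 2: 2 records match, summing to 81
Step 3: After multiplier: 81 × 0.8 = 64.8
Step 4: Unaffected records sum: 203
Step 5: Final sum = 64.8 + 203 = 267.8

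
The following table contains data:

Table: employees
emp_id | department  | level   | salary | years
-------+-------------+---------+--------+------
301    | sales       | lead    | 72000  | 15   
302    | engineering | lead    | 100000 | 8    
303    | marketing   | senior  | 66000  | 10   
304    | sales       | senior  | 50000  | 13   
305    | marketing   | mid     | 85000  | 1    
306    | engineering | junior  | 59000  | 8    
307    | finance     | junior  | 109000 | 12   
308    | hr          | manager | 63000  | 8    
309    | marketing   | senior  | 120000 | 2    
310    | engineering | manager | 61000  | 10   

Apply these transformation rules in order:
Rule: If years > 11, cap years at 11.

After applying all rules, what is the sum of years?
80

Step 1: 3 records have years > 11
Step 2: These records originally summed to 40
Step 3: After capping: 3 × 11 = 33
Step 4: Unaffected records sum: 47
Step 5: Final sum = 33 + 47 = 80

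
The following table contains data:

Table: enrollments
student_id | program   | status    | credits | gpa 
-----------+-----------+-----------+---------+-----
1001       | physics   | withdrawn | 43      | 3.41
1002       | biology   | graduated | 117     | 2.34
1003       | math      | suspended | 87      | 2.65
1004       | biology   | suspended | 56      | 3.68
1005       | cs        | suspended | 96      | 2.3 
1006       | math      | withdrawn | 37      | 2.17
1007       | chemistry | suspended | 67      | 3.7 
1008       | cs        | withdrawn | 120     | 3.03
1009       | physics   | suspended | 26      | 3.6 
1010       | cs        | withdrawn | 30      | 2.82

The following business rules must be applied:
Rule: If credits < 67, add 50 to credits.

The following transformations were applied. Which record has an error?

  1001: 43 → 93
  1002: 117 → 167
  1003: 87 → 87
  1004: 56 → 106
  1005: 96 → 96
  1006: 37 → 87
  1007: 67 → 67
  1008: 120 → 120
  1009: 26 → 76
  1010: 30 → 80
Record 1002 has an error. The correct transformed value should be 117, not 167.

Step 1: Check each record against the rule
Step 2: Record 1002 has credits = 117
Step 3: Since 117 >= 67, the bonus should not have been applied
Step 4: Correct value = 117, but claimed value = 167
Conclusion: Record 1002 has the error.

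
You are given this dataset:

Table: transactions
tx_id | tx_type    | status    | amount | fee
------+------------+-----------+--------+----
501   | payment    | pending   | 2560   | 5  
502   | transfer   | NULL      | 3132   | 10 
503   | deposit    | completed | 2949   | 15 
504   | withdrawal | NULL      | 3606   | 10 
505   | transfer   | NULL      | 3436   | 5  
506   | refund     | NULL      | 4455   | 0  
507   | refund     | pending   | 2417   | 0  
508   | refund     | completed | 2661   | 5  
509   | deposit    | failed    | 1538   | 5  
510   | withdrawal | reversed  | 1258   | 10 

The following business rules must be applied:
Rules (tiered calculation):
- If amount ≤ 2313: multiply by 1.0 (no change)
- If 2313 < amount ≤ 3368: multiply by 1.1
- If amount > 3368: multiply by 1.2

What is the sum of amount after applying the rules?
31683.3

Step 1: Tier 1 (amount ≤ 2313): 2 records, sum = 2796 × 1.0 = 2796.0
Step 2: Tier 2 (2313 < amount ≤ 3368): 5 records, sum = 13719 × 1.1 = 15090.9
Step 3: Tier 3 (amount > 3368): 3 records, sum = 11497 × 1.2 = 13796.4
Step 4: Final sum = 2796.0 + 15090.9 + 13796.4 = 31683.3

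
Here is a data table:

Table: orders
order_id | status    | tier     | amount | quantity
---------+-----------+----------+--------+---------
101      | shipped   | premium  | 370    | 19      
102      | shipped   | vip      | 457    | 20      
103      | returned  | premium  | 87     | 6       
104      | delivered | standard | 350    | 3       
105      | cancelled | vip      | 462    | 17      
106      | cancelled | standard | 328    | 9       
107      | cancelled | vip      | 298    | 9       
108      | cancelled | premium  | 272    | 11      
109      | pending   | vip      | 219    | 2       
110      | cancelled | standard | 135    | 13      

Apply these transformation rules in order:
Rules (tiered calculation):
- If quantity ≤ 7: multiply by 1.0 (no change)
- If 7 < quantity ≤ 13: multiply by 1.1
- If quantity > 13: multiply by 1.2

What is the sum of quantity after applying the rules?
124.4

Step 1: Tier 1 (quantity ≤ 7): 3 records, sum = 11 × 1.0 = 11.0
Step 2: Tier 2 (7 < quantity ≤ 13): 4 records, sum = 42 × 1.1 = 46.2
Step 3: Tier 3 (quantity > 13): 3 records, sum = 56 × 1.2 = 67.2
Step 4: Final sum = 11.0 + 46.2 + 67.2 = 124.4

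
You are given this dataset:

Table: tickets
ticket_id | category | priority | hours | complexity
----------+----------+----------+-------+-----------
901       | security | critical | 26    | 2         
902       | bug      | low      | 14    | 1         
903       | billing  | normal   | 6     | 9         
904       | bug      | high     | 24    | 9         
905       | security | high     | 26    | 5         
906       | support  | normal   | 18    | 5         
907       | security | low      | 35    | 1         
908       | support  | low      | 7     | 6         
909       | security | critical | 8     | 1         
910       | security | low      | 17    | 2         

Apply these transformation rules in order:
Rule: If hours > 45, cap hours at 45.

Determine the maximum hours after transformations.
35

Step 1: Original maximum hours = 35
Step 2: Check cap of 45 against maximum
Step 3: No records exceed the cap (max 35 <= cap 45), so no capping applies
Step 4: Maximum after transformation = 35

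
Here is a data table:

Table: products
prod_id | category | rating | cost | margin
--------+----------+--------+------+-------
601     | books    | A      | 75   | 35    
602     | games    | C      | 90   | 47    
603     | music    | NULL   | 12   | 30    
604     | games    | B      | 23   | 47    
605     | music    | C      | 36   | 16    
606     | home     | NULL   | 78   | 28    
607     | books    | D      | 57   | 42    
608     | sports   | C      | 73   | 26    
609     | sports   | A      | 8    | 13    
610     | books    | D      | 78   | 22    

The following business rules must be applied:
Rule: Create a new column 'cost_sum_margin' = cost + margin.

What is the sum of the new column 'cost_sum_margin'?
836

Step 1: For each record, compute cost + margin
Example calculations:
  75 + 35 = 110
  90 + 47 = 137
  12 + 30 = 42
  ...
Step 2: Sum all derived values
Step 3: Total = 836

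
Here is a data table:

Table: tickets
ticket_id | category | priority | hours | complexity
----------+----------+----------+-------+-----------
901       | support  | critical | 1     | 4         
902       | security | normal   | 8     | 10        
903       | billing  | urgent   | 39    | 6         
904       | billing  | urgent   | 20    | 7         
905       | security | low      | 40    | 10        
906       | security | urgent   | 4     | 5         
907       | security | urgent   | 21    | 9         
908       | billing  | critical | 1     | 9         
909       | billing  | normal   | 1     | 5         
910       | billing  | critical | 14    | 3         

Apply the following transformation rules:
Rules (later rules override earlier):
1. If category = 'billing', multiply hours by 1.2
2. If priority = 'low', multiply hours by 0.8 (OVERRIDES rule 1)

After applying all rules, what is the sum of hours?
156.0

Step 1: Rule 2 takes priority for records with priority = 'low'
  - 1 records: 40 × 0.8 = 32.0
Step 2: Rule 1 applies to remaining records with category = 'billing'
  - 5 records: 75 × 1.2 = 90.0
Step 3: Other records unchanged: 34
Step 4: Final sum = 32.0 + 90.0 + 34 = 156.0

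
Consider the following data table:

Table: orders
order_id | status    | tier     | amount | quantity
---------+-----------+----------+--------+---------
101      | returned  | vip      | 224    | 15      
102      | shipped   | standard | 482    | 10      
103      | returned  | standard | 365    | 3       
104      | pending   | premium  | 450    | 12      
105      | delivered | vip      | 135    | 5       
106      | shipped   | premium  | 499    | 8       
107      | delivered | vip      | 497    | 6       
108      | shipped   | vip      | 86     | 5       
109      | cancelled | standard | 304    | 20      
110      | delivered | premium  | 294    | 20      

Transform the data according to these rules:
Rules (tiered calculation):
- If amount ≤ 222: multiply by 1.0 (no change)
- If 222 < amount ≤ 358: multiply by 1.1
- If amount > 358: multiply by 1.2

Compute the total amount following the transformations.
3876.8

Step 1: Tier 1 (amount ≤ 222): 2 records, sum = 221 × 1.0 = 221.0
Step 2: Tier 2 (222 < amount ≤ 358): 3 records, sum = 822 × 1.1 = 904.2
Step 3: Tier 3 (amount > 358): 5 records, sum = 2293 × 1.2 = 2751.6
Step 4: Final sum = 221.0 + 904.2 + 2751.6 = 3876.8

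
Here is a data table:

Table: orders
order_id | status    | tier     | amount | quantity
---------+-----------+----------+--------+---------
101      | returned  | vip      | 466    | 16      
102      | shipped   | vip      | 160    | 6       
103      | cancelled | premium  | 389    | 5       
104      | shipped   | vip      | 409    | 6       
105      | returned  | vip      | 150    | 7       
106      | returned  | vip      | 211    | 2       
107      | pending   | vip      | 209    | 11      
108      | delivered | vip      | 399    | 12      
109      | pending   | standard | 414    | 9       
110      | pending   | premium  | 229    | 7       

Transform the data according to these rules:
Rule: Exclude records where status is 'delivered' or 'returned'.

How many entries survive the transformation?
6

Step 1: Count records to exclude
  - 1 (delivered) + 3 (returned) = 4 records
Step 2: Total records: 10
Step 3: Remaining = 10 - 4 = 6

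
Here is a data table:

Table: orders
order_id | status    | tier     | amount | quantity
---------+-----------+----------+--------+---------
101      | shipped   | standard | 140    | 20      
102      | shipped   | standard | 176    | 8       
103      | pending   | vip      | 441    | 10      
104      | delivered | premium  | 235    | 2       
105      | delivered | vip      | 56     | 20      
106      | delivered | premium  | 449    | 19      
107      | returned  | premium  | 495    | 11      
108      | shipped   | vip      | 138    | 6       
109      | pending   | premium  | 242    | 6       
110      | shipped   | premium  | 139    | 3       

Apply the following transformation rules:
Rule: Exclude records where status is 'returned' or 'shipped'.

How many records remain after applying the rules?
5

Step 1: Count records to exclude
  - 1 (returned) + 4 (shipped) = 5 records
Step 2: Total records: 10
Step 3: Remaining = 10 - 5 = 5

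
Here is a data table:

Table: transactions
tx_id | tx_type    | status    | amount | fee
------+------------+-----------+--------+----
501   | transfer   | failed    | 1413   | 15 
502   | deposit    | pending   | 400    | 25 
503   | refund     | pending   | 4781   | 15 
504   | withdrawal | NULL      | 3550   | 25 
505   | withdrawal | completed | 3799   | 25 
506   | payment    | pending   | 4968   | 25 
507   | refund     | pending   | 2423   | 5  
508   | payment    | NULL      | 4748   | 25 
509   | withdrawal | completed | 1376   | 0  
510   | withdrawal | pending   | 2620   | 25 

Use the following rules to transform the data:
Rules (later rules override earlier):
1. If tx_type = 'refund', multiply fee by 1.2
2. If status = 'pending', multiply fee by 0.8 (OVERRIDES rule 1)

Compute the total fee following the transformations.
166.0

Step 1: Rule 2 takes priority for records with status = 'pending'
  - 5 records: 95 × 0.8 = 76.0
Step 2: Rule 1 applies to remaining records with tx_type = 'refund'
  - 0 records: 0 × 1.2 = 0.0
Step 3: Other records unchanged: 90
Step 4: Final sum = 76.0 + 0.0 + 90 = 166.0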